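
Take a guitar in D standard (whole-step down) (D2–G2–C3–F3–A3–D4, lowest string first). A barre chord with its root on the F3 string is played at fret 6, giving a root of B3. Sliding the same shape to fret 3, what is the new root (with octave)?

Moving from fret 6 to fret 3 shifts the root by -3 semitones.
B3 down 3 semitones is G#3.

G#3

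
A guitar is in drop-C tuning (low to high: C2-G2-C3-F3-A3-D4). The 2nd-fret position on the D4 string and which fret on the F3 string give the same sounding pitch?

11

D4 at fret 2 is D4 + 2 semitones = E4.
The open F3 string is 9 semitones below the open D4, so the same pitch on the F3 string lies at fret 2 + 9 = 11.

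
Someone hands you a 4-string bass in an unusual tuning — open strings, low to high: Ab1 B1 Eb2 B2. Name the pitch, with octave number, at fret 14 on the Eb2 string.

Eb2 is MIDI 39. Adding 14 gives 53, which is F3.

F3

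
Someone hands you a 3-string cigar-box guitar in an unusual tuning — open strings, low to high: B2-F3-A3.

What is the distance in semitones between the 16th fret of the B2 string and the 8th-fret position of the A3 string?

B2 at fret 16 → D#4 (MIDI 63); A3 at fret 8 → F4 (MIDI 65).
63 − 65 = -2, so the two pitches are 2 semitones apart, with F4 the higher.

2 semitones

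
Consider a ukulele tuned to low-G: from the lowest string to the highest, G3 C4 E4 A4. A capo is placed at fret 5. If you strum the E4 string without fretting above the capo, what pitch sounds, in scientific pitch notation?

The capo raises the open E4 by 5 semitones to A4; fretting 0 more gives E4 + 5 + 0 = E4 + 5 semitones = A4.

A4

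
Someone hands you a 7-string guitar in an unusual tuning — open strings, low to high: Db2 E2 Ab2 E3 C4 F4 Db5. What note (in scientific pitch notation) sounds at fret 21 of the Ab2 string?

The open Ab2 string plus 21 semitones: Ab–A–Bb–B–…–Eb–E–F.
The walk passes from B into C 2 times, so the octave number goes from 2 to 4.

F4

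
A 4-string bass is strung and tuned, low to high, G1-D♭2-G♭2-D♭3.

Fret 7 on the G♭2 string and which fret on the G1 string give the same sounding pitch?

18

G♭2 at fret 7 is G♭2 + 7 semitones = D♭3.
The open G1 string is 11 semitones below the open G♭2, so the same pitch on the G1 string lies at fret 7 + 11 = 18.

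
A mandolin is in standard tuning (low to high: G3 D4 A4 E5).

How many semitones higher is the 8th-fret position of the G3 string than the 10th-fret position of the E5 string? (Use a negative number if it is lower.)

G3 at fret 8 → D♯4 (MIDI 63); E5 at fret 10 → D6 (MIDI 86).
63 − 86 = -23, so the two pitches are 23 semitones apart.

-23 semitones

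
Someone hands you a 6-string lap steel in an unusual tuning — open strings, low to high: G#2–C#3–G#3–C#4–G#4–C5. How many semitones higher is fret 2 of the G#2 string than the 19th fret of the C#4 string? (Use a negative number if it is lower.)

-34 semitones

G#2 at fret 2 → A#2 (MIDI 46); C#4 at fret 19 → G#5 (MIDI 80).
46 − 80 = -34, so the two pitches are 34 semitones apart.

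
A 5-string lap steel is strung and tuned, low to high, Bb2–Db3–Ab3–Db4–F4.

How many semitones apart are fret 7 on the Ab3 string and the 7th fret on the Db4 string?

Ab3 at fret 7 → Eb4 (MIDI 63); Db4 at fret 7 → Ab4 (MIDI 68).
63 − 68 = -5, so the two pitches are 5 semitones apart, with Ab4 the higher.

5 semitones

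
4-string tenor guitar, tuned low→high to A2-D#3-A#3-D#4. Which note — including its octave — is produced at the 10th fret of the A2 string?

The open A2 string plus 10 semitones: A–A#–B–C–…–F–F#–G.
The walk passes from B into C once, so the octave number goes from 2 to 3.

G3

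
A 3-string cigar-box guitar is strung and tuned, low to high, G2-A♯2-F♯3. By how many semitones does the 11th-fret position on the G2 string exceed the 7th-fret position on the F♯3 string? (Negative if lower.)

G2 at fret 11 → F♯3 (MIDI 54); F♯3 at fret 7 → C♯4 (MIDI 61).
54 − 61 = -7, so the two pitches are 7 semitones apart.

-7 semitones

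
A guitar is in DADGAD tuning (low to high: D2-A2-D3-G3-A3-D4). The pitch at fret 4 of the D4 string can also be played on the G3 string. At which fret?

11

D4 at fret 4 is D4 + 4 semitones = F#4.
The open G3 string is 7 semitones below the open D4, so the same pitch on the G3 string lies at fret 4 + 7 = 11.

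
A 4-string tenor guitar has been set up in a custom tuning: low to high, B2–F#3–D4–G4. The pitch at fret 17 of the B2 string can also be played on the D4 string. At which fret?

2

Fret 17 on B2 is MIDI 47 + 17 = 64 (E4). On the D4 string (open MIDI 62), that pitch is 64 − 62 = fret 2.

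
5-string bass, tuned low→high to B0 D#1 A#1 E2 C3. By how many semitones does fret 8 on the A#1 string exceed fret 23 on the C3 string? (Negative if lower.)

-29 semitones

A#1 at fret 8 → F#2 (MIDI 42); C3 at fret 23 → B4 (MIDI 71).
42 − 71 = -29, so the two pitches are 29 semitones apart.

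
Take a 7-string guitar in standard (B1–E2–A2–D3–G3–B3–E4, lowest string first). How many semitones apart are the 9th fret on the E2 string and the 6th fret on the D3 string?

7 semitones

E2 at fret 9 → C#3 (MIDI 49); D3 at fret 6 → G#3 (MIDI 56).
49 − 56 = -7, so the two pitches are 7 semitones apart, with G#3 the higher.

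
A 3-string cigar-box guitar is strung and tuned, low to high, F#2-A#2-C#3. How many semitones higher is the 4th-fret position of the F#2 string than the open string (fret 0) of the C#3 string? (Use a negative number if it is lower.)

-3 semitones

F#2 at fret 4 → A#2 (MIDI 46); C#3 at fret 0 → C#3 (MIDI 49).
46 − 49 = -3, so the two pitches are 3 semitones apart.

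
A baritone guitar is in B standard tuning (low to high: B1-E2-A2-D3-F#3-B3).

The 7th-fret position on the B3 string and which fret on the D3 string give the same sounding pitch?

Fret 7 on B3 is MIDI 59 + 7 = 66 (F#4). On the D3 string (open MIDI 50), that pitch is 66 − 50 = fret 16.

16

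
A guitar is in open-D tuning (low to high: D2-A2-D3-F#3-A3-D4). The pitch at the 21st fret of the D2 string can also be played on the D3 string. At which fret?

9

D2 at fret 21 is D2 + 21 semitones = B3.
The open D3 string is 12 semitones above the open D2, so the same pitch on the D3 string lies at fret 21 − 12 = 9.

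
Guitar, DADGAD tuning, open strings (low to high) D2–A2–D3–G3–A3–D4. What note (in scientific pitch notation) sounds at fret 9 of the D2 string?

B2

Each fret is one semitone, so D2 + 9 = B2.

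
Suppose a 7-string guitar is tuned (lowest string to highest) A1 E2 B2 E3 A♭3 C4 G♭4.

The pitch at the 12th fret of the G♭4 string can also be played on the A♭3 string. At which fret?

22

Fret 12 on G♭4 is MIDI 66 + 12 = 78 (G♭5). On the A♭3 string (open MIDI 56), that pitch is 78 − 56 = fret 22.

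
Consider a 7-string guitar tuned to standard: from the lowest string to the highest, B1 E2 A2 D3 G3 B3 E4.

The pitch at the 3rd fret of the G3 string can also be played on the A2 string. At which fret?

G3 at fret 3 is G3 + 3 semitones = A#3.
The open A2 string is 10 semitones below the open G3, so the same pitch on the A2 string lies at fret 3 + 10 = 13.

13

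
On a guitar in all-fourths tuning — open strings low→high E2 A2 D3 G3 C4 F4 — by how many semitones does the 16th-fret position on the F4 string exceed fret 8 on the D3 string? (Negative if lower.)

23 semitones

F4 at fret 16 → A5 (MIDI 81); D3 at fret 8 → A#3 (MIDI 58).
81 − 58 = 23, so the two pitches are 23 semitones apart.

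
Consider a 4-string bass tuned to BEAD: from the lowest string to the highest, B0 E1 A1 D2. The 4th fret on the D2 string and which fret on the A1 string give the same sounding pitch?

D2 at fret 4 is D2 + 4 semitones = F#2.
The open A1 string is 5 semitones below the open D2, so the same pitch on the A1 string lies at fret 4 + 5 = 9.

9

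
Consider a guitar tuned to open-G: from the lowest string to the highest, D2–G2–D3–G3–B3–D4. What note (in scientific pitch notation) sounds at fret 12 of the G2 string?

G2 is MIDI 43. Adding 12 gives 55, which is G3.

G3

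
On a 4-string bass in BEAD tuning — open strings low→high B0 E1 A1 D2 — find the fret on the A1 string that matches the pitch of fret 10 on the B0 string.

Fret 10 on B0 is MIDI 23 + 10 = 33 (A1). On the A1 string (open MIDI 33), that pitch is 33 − 33 = fret 0.

0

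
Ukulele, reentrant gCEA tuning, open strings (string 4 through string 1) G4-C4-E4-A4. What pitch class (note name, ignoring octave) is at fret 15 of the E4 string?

E4 is MIDI 64. Adding 15 gives 79; 79 mod 12 = 7, i.e. G.

G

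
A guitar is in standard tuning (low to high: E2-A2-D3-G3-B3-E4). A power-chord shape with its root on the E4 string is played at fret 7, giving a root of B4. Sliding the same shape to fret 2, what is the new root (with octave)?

Moving from fret 7 to fret 2 shifts the root by -5 semitones.
B4 down 5 semitones is F#4.

F#4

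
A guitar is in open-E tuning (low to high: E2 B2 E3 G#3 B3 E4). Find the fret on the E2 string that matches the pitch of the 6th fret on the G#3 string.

22

Fret 6 on G#3 is MIDI 56 + 6 = 62 (D4). On the E2 string (open MIDI 40), that pitch is 62 − 40 = fret 22.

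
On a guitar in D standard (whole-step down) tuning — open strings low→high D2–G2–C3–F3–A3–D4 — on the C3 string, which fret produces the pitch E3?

4

E3 is 4 semitones above the open C3 (C–C#–D–D#–E), so it sits at fret 4.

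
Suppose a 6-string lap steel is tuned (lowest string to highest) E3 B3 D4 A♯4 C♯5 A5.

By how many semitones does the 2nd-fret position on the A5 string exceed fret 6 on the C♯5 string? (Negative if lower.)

4 semitones

A5 at fret 2 → B5 (MIDI 83); C♯5 at fret 6 → G5 (MIDI 79).
83 − 79 = 4, so the two pitches are 4 semitones apart.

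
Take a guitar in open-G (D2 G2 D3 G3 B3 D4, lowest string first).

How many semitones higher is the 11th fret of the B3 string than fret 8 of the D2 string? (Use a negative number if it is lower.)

B3 at fret 11 → A♯4 (MIDI 70); D2 at fret 8 → A♯2 (MIDI 46).
70 − 46 = 24, so the two pitches are 24 semitones apart.

24 semitones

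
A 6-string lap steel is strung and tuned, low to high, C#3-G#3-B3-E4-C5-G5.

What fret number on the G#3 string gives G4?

G4 is 11 semitones above the open G#3 (G#–A–A#–B–…–F–F#–G), so it sits at fret 11.

11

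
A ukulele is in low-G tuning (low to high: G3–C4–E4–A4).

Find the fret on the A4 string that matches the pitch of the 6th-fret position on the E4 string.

E4 at fret 6 is E4 + 6 semitones = A♯4.
The open A4 string is 5 semitones above the open E4, so the same pitch on the A4 string lies at fret 6 − 5 = 1.

1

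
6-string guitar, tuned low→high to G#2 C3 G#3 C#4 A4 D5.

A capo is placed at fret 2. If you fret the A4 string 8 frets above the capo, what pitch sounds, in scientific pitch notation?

G5

The capo raises the open A4 by 2 semitones to B4; fretting 8 more gives A4 + 2 + 8 = A4 + 10 semitones = G5.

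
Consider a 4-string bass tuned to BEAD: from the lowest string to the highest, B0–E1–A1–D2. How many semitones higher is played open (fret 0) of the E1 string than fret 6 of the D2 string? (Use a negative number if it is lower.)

-16 semitones

E1 at fret 0 → E1 (MIDI 28); D2 at fret 6 → G♯2 (MIDI 44).
28 − 44 = -16, so the two pitches are 16 semitones apart.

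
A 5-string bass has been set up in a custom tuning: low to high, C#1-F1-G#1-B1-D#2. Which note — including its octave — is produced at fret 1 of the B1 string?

Each fret is one semitone, so B1 + 1 = C2.

C2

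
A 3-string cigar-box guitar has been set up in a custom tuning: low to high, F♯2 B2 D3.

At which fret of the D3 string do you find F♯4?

F♯4 is 16 semitones above the open D3 (D–D#–E–F–…–E–F–F#), so it sits at fret 16.

16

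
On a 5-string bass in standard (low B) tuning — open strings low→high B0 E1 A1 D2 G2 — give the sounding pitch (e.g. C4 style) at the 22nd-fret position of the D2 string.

C4

Each fret is one semitone, so D2 + 22 = C4.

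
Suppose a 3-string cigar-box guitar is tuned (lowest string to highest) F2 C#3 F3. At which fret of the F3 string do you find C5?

C5 is 19 semitones above the open F3 (F–F#–G–G#–…–A#–B–C), so it sits at fret 19.

19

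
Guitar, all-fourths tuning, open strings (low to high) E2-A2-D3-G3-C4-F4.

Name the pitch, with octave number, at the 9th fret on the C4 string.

A4

Each fret is one semitone, so C4 + 9 = A4.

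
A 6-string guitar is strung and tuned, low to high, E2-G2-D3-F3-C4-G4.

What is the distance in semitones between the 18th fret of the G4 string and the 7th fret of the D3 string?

28 semitones

G4 at fret 18 → C♯6 (MIDI 85); D3 at fret 7 → A3 (MIDI 57).
85 − 57 = 28, so the two pitches are 28 semitones apart, with C♯6 the higher.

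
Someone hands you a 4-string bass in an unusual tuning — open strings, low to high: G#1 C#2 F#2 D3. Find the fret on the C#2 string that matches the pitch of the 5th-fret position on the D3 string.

18

Fret 5 on D3 is MIDI 50 + 5 = 55 (G3). On the C#2 string (open MIDI 37), that pitch is 55 − 37 = fret 18.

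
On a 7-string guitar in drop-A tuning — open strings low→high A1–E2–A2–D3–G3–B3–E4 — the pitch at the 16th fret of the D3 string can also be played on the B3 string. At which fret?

7

Fret 16 on D3 is MIDI 50 + 16 = 66 (F#4). On the B3 string (open MIDI 59), that pitch is 66 − 59 = fret 7.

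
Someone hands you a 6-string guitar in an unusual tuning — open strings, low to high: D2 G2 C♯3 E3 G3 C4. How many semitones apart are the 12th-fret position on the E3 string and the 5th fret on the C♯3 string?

10 semitones

E3 at fret 12 → E4 (MIDI 64); C♯3 at fret 5 → F♯3 (MIDI 54).
64 − 54 = 10, so the two pitches are 10 semitones apart, with E4 the higher.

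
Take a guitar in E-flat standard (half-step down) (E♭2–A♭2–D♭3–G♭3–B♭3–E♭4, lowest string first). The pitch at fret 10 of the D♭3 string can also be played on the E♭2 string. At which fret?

20

D♭3 at fret 10 is D♭3 + 10 semitones = B3.
The open E♭2 string is 10 semitones below the open D♭3, so the same pitch on the E♭2 string lies at fret 10 + 10 = 20.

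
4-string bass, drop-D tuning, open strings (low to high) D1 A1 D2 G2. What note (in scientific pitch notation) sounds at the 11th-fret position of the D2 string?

The open D2 string plus 11 semitones: D–D#–E–F–…–B–C–C#.
The walk passes from B into C once, so the octave number goes from 2 to 3.
(Equivalently spelled Db3.)

C#3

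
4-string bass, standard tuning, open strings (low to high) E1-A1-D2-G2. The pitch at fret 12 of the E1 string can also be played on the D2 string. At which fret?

2

E1 at fret 12 is E1 + 12 semitones = E2.
The open D2 string is 10 semitones above the open E1, so the same pitch on the D2 string lies at fret 12 − 10 = 2.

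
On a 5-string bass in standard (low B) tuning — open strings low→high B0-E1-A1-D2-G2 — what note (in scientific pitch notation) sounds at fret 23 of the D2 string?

C#4

Each fret is one semitone, so D2 + 23 = C#4.
(Equivalently spelled Db4.)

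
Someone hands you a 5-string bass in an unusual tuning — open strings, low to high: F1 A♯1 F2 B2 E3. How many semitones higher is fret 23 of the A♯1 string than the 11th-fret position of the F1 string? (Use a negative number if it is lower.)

A♯1 at fret 23 → A3 (MIDI 57); F1 at fret 11 → E2 (MIDI 40).
57 − 40 = 17, so the two pitches are 17 semitones apart.

17 semitones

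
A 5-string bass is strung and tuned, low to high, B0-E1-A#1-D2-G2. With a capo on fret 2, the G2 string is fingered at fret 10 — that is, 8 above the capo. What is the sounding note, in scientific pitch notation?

The capo raises the open G2 by 2 semitones to A2; fretting 8 more gives G2 + 2 + 8 = G2 + 10 semitones = F3.

F3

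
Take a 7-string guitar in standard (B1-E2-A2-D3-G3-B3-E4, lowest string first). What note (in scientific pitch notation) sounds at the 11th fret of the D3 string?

C#4

The open D3 string plus 11 semitones: D–D#–E–F–…–B–C–C#.
The walk passes from B into C once, so the octave number goes from 3 to 4.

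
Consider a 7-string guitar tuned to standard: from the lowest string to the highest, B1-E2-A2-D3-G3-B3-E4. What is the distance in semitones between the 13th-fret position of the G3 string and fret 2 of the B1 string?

31 semitones

G3 at fret 13 → G#4 (MIDI 68); B1 at fret 2 → C#2 (MIDI 37).
68 − 37 = 31, so the two pitches are 31 semitones apart, with G#4 the higher.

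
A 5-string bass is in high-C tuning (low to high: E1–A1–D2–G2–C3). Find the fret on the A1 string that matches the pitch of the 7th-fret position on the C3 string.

Fret 7 on C3 is MIDI 48 + 7 = 55 (G3). On the A1 string (open MIDI 33), that pitch is 55 − 33 = fret 22.

22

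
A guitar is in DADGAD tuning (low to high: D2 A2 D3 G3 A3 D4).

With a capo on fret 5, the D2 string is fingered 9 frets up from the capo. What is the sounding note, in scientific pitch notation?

The capo raises the open D2 by 5 semitones to G2; fretting 9 more gives D2 + 5 + 9 = D2 + 14 semitones = E3.

E3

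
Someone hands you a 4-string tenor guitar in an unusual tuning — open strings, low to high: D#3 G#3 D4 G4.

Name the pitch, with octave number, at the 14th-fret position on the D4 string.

D4 is MIDI 62. Adding 14 gives 76, which is E5.

E5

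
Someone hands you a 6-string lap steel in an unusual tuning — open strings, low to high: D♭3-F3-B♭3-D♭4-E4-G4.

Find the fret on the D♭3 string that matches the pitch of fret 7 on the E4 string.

22

E4 at fret 7 is E4 + 7 semitones = B4.
The open D♭3 string is 15 semitones below the open E4, so the same pitch on the D♭3 string lies at fret 7 + 15 = 22.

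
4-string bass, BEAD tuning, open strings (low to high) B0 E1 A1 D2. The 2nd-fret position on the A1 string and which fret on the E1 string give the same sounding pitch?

7

Fret 2 on A1 is MIDI 33 + 2 = 35 (B1). On the E1 string (open MIDI 28), that pitch is 35 − 28 = fret 7.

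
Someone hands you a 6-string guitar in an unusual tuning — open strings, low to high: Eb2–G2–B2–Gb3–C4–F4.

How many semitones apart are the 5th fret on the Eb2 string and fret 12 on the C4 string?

Eb2 at fret 5 → Ab2 (MIDI 44); C4 at fret 12 → C5 (MIDI 72).
44 − 72 = -28, so the two pitches are 28 semitones apart, with C5 the higher.

28 semitones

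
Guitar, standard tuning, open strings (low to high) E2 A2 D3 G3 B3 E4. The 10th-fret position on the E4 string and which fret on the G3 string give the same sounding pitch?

19

E4 at fret 10 is E4 + 10 semitones = D5.
The open G3 string is 9 semitones below the open E4, so the same pitch on the G3 string lies at fret 10 + 9 = 19.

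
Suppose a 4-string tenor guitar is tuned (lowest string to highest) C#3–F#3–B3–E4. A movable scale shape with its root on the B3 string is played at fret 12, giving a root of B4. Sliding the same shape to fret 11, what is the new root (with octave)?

Moving from fret 12 to fret 11 shifts the root by -1 semitone.
B4 down 1 semitone is A#4.

A#4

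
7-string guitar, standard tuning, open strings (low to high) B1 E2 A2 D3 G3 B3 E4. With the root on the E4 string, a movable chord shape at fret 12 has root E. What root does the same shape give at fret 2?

F♯

Moving from fret 12 to fret 2 shifts the root by -10 semitones.
E down 10 semitones is F♯.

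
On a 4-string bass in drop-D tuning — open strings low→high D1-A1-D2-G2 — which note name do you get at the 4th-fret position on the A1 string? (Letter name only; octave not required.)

C#

The open A1 string plus 4 semitones: A–A#–B–C–C#.
(Equivalently spelled Db.)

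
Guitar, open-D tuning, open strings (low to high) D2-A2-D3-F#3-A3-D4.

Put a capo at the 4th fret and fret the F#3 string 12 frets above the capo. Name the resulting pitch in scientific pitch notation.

A#4

The capo raises the open F#3 by 4 semitones to A#3; fretting 12 more gives F#3 + 4 + 12 = F#3 + 16 semitones = A#4.
(Also written Bb.)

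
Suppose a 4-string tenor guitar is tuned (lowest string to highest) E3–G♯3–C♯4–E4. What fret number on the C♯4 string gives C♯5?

12

C♯5 is 12 semitones above the open C♯4 (C#–D–D#–E–…–B–C–C#), so it sits at fret 12.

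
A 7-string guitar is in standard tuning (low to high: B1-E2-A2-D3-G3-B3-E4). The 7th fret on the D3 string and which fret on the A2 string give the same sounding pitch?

D3 at fret 7 is D3 + 7 semitones = A3.
The open A2 string is 5 semitones below the open D3, so the same pitch on the A2 string lies at fret 7 + 5 = 12.

12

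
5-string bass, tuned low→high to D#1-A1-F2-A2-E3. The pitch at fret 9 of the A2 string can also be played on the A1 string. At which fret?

Fret 9 on A2 is MIDI 45 + 9 = 54 (F#3). On the A1 string (open MIDI 33), that pitch is 54 − 33 = fret 21.

21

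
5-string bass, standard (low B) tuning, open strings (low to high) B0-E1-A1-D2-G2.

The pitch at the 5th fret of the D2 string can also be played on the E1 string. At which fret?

15

Fret 5 on D2 is MIDI 38 + 5 = 43 (G2). On the E1 string (open MIDI 28), that pitch is 43 − 28 = fret 15.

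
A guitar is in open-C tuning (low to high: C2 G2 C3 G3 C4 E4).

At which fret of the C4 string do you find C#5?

C#5 is 13 semitones above the open C4 (C–C#–D–D#–…–B–C–C#), so it sits at fret 13.

13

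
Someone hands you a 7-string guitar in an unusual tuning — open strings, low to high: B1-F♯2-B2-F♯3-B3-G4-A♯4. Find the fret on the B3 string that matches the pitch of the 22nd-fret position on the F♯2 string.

Fret 22 on F♯2 is MIDI 42 + 22 = 64 (E4). On the B3 string (open MIDI 59), that pitch is 64 − 59 = fret 5.

5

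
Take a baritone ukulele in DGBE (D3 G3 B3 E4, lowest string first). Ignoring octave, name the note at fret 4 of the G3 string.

Each fret is one semitone, so G3 + 4 = B.

B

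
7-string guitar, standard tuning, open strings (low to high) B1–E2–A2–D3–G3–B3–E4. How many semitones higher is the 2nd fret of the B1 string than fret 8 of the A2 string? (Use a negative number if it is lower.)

B1 at fret 2 → C#2 (MIDI 37); A2 at fret 8 → F3 (MIDI 53).
37 − 53 = -16, so the two pitches are 16 semitones apart.

-16 semitones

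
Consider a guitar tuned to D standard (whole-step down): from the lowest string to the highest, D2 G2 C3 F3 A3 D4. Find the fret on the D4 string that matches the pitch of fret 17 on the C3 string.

3

C3 at fret 17 is C3 + 17 semitones = F4.
The open D4 string is 14 semitones above the open C3, so the same pitch on the D4 string lies at fret 17 − 14 = 3.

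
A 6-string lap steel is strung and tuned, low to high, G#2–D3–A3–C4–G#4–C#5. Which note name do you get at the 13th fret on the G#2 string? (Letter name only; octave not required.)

A

The open G#2 string plus 13 semitones: G#–A–A#–B–…–G–G#–A.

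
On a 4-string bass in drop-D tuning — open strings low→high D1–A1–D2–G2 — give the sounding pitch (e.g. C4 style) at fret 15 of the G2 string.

A#3

Each fret is one semitone, so G2 + 15 = A#3.
(Equivalently spelled Bb3.)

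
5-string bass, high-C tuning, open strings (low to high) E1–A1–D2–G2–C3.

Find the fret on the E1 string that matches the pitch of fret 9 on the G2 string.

G2 at fret 9 is G2 + 9 semitones = E3.
The open E1 string is 15 semitones below the open G2, so the same pitch on the E1 string lies at fret 9 + 15 = 24.

24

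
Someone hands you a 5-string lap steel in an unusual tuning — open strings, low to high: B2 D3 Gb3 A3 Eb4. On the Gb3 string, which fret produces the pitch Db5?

19

Db5 is 19 semitones above the open Gb3 (Gb–G–Ab–A–…–B–C–Db), so it sits at fret 19.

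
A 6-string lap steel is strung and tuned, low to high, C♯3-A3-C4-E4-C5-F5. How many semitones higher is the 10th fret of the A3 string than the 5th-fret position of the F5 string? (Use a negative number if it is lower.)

-15 semitones

A3 at fret 10 → G4 (MIDI 67); F5 at fret 5 → A♯5 (MIDI 82).
67 − 82 = -15, so the two pitches are 15 semitones apart.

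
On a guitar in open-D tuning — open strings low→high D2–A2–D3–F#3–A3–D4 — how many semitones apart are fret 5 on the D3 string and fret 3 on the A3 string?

5 semitones

D3 at fret 5 → G3 (MIDI 55); A3 at fret 3 → C4 (MIDI 60).
55 − 60 = -5, so the two pitches are 5 semitones apart, with C4 the higher.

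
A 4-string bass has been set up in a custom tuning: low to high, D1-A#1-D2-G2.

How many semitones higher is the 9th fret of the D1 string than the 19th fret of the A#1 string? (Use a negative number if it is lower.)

-18 semitones

D1 at fret 9 → B1 (MIDI 35); A#1 at fret 19 → F3 (MIDI 53).
35 − 53 = -18, so the two pitches are 18 semitones apart.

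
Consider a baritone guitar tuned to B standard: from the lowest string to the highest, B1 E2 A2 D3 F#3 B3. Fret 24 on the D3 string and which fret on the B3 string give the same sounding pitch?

15

Fret 24 on D3 is MIDI 50 + 24 = 74 (D5). On the B3 string (open MIDI 59), that pitch is 74 − 59 = fret 15.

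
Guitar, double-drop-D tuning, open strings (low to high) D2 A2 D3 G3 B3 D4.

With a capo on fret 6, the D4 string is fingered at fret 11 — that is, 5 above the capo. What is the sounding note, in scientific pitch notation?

C#5

The capo raises the open D4 by 6 semitones to G#4; fretting 5 more gives D4 + 6 + 5 = D4 + 11 semitones = C#5.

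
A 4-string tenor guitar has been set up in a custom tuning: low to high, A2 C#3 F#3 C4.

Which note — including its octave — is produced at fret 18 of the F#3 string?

C5

Each fret is one semitone, so F#3 + 18 = C5.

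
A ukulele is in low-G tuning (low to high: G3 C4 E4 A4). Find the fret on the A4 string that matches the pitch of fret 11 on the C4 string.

2

Fret 11 on C4 is MIDI 60 + 11 = 71 (B4). On the A4 string (open MIDI 69), that pitch is 71 − 69 = fret 2.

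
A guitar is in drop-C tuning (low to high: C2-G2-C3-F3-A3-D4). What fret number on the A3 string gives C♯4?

C♯4 is 4 semitones above the open A3 (A–A#–B–C–C#), so it sits at fret 4.

4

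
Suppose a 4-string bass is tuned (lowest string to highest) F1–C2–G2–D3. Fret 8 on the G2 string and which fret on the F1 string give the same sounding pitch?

G2 at fret 8 is G2 + 8 semitones = D♯3.
The open F1 string is 14 semitones below the open G2, so the same pitch on the F1 string lies at fret 8 + 14 = 22.

22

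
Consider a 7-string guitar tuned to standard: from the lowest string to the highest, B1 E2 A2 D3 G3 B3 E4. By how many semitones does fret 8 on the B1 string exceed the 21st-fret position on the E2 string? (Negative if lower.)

B1 at fret 8 → G2 (MIDI 43); E2 at fret 21 → C#4 (MIDI 61).
43 − 61 = -18, so the two pitches are 18 semitones apart.

-18 semitones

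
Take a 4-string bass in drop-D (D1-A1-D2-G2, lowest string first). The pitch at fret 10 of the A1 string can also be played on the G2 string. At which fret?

0

A1 at fret 10 is A1 + 10 semitones = G2.
The open G2 string is 10 semitones above the open A1, so the same pitch on the G2 string lies at fret 10 − 10 = 0.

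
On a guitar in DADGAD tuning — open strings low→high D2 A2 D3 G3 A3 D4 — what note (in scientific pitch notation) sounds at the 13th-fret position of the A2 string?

A#3

A2 is MIDI 45. Adding 13 gives 58, which is A#3.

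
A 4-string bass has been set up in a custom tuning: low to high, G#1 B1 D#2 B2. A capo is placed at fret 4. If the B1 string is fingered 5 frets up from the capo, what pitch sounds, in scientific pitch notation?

G#2

The capo raises the open B1 by 4 semitones to D#2; fretting 5 more gives B1 + 4 + 5 = B1 + 9 semitones = G#2.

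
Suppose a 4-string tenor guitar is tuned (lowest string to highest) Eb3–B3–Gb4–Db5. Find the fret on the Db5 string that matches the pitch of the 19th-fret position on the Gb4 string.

Fret 19 on Gb4 is MIDI 66 + 19 = 85 (Db6). On the Db5 string (open MIDI 73), that pitch is 85 − 73 = fret 12.

12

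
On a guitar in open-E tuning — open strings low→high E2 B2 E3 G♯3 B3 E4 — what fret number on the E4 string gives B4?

B4 is 7 semitones above the open E4 (E–F–F#–G–G#–A–A#–B), so it sits at fret 7.

7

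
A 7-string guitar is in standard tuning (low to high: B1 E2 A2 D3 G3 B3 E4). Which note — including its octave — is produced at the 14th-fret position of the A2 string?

B3

The open A2 string plus 14 semitones: A–A#–B–C–…–A–A#–B.
The walk passes from B into C once, so the octave number goes from 2 to 3.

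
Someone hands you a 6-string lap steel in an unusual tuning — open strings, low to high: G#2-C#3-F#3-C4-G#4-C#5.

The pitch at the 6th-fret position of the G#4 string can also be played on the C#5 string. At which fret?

1

G#4 at fret 6 is G#4 + 6 semitones = D5.
The open C#5 string is 5 semitones above the open G#4, so the same pitch on the C#5 string lies at fret 6 − 5 = 1.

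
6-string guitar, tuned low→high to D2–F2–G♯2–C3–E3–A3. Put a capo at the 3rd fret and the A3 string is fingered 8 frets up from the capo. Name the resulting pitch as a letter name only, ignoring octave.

The capo raises the open A3 by 3 semitones to C4; fretting 8 more gives A3 + 3 + 8 = A3 + 11 semitones, landing on G♯.

G♯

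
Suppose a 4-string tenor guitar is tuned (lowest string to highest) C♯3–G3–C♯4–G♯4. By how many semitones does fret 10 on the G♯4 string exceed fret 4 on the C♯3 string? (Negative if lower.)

G♯4 at fret 10 → F♯5 (MIDI 78); C♯3 at fret 4 → F3 (MIDI 53).
78 − 53 = 25, so the two pitches are 25 semitones apart.

25 semitones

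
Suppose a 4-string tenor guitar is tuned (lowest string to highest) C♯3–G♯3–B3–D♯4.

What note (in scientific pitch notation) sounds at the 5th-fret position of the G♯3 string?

C♯4

G♯3 is MIDI 56. Adding 5 gives 61, which is C♯4.
(Equivalently spelled D♭4.)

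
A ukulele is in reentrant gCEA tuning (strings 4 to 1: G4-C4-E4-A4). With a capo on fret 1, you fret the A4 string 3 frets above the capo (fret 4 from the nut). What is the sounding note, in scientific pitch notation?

The capo raises the open A4 by 1 semitone to A#4; fretting 3 more gives A4 + 1 + 3 = A4 + 4 semitones = C#5.
(Also written Db.)

C#5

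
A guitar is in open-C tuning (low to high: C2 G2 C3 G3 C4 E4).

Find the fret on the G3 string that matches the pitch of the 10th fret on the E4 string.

19

E4 at fret 10 is E4 + 10 semitones = D5.
The open G3 string is 9 semitones below the open E4, so the same pitch on the G3 string lies at fret 10 + 9 = 19.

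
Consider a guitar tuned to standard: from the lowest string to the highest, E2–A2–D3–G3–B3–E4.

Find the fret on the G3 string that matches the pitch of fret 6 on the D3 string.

1

Fret 6 on D3 is MIDI 50 + 6 = 56 (G#3). On the G3 string (open MIDI 55), that pitch is 56 − 55 = fret 1.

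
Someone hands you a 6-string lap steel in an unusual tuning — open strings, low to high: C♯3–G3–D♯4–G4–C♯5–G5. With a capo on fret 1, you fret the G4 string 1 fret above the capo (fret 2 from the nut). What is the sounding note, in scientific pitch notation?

The capo raises the open G4 by 1 semitone to G♯4; fretting 1 more gives G4 + 1 + 1 = G4 + 2 semitones = A4.

A4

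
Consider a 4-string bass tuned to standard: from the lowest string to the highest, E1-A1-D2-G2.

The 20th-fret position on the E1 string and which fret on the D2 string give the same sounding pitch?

E1 at fret 20 is E1 + 20 semitones = C3.
The open D2 string is 10 semitones above the open E1, so the same pitch on the D2 string lies at fret 20 − 10 = 10.

10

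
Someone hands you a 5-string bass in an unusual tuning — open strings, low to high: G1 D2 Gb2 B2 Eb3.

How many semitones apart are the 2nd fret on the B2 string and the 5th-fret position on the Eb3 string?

7 semitones

B2 at fret 2 → Db3 (MIDI 49); Eb3 at fret 5 → Ab3 (MIDI 56).
49 − 56 = -7, so the two pitches are 7 semitones apart, with Ab3 the higher.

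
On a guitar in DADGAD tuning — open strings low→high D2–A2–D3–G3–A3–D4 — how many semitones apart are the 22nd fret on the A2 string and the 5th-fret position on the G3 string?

A2 at fret 22 → G4 (MIDI 67); G3 at fret 5 → C4 (MIDI 60).
67 − 60 = 7, so the two pitches are 7 semitones apart, with G4 the higher.

7 semitones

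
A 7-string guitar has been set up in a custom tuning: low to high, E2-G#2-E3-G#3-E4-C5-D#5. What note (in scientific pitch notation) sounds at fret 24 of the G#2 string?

G#4

G#2 is MIDI 44. Adding 24 gives 68, which is G#4.
(Equivalently spelled Ab4.)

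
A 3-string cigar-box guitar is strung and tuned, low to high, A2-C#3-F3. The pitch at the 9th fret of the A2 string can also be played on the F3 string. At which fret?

A2 at fret 9 is A2 + 9 semitones = F#3.
The open F3 string is 8 semitones above the open A2, so the same pitch on the F3 string lies at fret 9 − 8 = 1.

1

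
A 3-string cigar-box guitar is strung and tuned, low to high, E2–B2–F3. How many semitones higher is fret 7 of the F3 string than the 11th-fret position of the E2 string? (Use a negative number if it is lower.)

F3 at fret 7 → C4 (MIDI 60); E2 at fret 11 → E♭3 (MIDI 51).
60 − 51 = 9, so the two pitches are 9 semitones apart.

9 semitones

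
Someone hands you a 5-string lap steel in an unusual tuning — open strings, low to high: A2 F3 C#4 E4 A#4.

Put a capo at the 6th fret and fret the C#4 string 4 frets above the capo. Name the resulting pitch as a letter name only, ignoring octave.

The capo raises the open C#4 by 6 semitones to G4; fretting 4 more gives C#4 + 6 + 4 = C#4 + 10 semitones, landing on B.

B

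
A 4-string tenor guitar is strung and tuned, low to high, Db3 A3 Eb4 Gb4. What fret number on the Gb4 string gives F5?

F5 is 11 semitones above the open Gb4 (Gb–G–Ab–A–…–Eb–E–F), so it sits at fret 11.

11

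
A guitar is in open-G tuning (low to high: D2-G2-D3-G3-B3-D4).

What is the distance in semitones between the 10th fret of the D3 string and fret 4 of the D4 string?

D3 at fret 10 → C4 (MIDI 60); D4 at fret 4 → F#4 (MIDI 66).
60 − 66 = -6, so the two pitches are 6 semitones apart, with F#4 the higher.

6 semitones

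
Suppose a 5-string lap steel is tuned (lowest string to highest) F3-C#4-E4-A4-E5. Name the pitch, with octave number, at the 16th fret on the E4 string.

G#5

Each fret is one semitone, so E4 + 16 = G#5.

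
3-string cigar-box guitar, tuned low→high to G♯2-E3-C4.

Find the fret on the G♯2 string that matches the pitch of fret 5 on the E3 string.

13

E3 at fret 5 is E3 + 5 semitones = A3.
The open G♯2 string is 8 semitones below the open E3, so the same pitch on the G♯2 string lies at fret 5 + 8 = 13.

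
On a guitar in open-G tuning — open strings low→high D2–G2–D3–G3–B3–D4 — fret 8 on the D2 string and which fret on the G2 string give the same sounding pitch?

D2 at fret 8 is D2 + 8 semitones = A#2.
The open G2 string is 5 semitones above the open D2, so the same pitch on the G2 string lies at fret 8 − 5 = 3.

3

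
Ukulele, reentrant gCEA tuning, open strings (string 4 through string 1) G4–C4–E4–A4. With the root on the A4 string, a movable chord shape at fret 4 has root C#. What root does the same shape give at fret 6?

Moving from fret 4 to fret 6 shifts the root by 2 semitones.
C# up 2 semitones is D#.

D#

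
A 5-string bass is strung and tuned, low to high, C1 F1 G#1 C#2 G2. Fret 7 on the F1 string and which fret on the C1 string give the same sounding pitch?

12

Fret 7 on F1 is MIDI 29 + 7 = 36 (C2). On the C1 string (open MIDI 24), that pitch is 36 − 24 = fret 12.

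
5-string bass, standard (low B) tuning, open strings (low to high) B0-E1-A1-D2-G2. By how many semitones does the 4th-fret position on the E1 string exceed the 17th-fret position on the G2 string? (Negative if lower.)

-28 semitones

E1 at fret 4 → G#1 (MIDI 32); G2 at fret 17 → C4 (MIDI 60).
32 − 60 = -28, so the two pitches are 28 semitones apart.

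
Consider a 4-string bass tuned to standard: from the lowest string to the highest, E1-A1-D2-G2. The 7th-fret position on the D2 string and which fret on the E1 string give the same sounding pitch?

Fret 7 on D2 is MIDI 38 + 7 = 45 (A2). On the E1 string (open MIDI 28), that pitch is 45 − 28 = fret 17.

17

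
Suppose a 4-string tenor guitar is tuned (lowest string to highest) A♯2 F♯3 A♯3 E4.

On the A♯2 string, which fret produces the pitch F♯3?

8

F♯3 is 8 semitones above the open A♯2 (A#–B–C–C#–D–D#–E–F–F#), so it sits at fret 8.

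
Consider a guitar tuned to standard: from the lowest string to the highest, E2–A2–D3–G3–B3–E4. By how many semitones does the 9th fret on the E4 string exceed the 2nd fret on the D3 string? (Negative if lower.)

E4 at fret 9 → C#5 (MIDI 73); D3 at fret 2 → E3 (MIDI 52).
73 − 52 = 21, so the two pitches are 21 semitones apart.

21 semitones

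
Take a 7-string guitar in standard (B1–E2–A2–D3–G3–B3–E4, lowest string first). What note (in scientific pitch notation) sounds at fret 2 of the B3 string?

Each fret is one semitone, so B3 + 2 = C#4.

C#4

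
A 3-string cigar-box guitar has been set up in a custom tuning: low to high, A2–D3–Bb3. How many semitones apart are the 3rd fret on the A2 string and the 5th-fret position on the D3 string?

A2 at fret 3 → C3 (MIDI 48); D3 at fret 5 → G3 (MIDI 55).
48 − 55 = -7, so the two pitches are 7 semitones apart, with G3 the higher.

7 semitones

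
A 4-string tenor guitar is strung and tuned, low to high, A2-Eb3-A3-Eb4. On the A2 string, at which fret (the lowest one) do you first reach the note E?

From A2, count semitones up the chromatic scale until reaching E: A–Bb–B–C–Db–D–Eb–E — 7 steps.

7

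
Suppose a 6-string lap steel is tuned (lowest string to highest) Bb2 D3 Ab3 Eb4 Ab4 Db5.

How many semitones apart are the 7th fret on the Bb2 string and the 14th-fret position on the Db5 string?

Bb2 at fret 7 → F3 (MIDI 53); Db5 at fret 14 → Eb6 (MIDI 87).
53 − 87 = -34, so the two pitches are 34 semitones apart, with Eb6 the higher.

34 semitones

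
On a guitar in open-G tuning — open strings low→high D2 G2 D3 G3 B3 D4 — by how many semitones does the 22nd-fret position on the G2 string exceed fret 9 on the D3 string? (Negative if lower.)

G2 at fret 22 → F4 (MIDI 65); D3 at fret 9 → B3 (MIDI 59).
65 − 59 = 6, so the two pitches are 6 semitones apart.

6 semitones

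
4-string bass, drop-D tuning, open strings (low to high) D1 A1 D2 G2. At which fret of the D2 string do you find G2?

5

G2 is 5 semitones above the open D2 (D–D#–E–F–F#–G), so it sits at fret 5.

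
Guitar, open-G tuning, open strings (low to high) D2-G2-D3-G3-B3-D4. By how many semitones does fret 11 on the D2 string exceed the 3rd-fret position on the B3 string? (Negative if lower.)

D2 at fret 11 → C♯3 (MIDI 49); B3 at fret 3 → D4 (MIDI 62).
49 − 62 = -13, so the two pitches are 13 semitones apart.

-13 semitones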